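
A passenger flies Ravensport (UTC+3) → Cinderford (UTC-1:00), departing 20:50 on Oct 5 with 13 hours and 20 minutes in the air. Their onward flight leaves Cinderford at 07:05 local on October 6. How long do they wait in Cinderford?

Convert departure to UTC: 20:50 − 3:00 = 17:50 UTC on Oct 5.
Add 13 hours 20 minutes flight time → 07:10 UTC (Oct 6).
Cinderford is UTC−1:00, so local arrival = 07:10 − 1:00 = 06:10 on Oct 6.
Layover = 07:05 − 06:10 = 55 minutes.

55 minutes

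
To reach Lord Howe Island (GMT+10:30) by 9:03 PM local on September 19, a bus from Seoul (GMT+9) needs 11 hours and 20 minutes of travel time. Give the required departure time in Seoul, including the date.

Target arrival in UTC: 9:03 PM − 10:30 = 10:33 AM on Sep 19.
Subtract 11 hours 20 minutes → departure 11:13 PM UTC on Sep 18.
Seoul is UTC+9:00: 11:13 PM + 9:00 = 8:13 AM on Sep 19.

8:13 AM on September 19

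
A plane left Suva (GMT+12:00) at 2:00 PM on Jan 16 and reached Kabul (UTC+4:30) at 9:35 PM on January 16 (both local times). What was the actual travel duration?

Departure in UTC: 2:00 PM − 12:00 = 2:00 AM on Jan 16.
Arrival in UTC: 9:35 PM − 4:30 = 5:05 PM on Jan 16.
Elapsed = 5:05 PM − 2:00 AM = 15 hours 5 minutes.

15 hours 5 minutes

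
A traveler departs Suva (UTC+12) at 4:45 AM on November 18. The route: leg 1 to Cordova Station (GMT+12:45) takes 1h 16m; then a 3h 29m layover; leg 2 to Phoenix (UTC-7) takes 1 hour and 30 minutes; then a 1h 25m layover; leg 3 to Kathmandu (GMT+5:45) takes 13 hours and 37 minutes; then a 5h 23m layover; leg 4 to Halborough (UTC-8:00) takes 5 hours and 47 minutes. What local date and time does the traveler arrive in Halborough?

5:12 PM on November 18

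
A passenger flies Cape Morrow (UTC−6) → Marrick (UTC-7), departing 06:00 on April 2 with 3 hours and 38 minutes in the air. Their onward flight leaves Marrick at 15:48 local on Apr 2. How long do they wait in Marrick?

Convert departure to UTC: 06:00 + 6:00 = 12:00 UTC on Apr 2.
Add 3 hours 38 minutes flight time → 15:38 UTC.
Marrick is UTC−7:00, so local arrival = 15:38 − 7:00 = 08:38 on Apr 2.
Layover = 15:48 − 08:38 = 7 hours 10 minutes.

7 hours 10 minutes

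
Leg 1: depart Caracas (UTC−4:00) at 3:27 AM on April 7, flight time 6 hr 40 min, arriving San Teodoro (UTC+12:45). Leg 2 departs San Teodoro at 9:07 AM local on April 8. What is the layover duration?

6 hours 15 minutes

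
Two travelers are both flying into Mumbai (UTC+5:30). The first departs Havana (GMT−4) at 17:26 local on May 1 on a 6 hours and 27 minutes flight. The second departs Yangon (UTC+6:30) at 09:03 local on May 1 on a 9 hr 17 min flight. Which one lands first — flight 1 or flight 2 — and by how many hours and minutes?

the second, by 16 hours 3 minutes

Flight 1 in UTC: 17:26 + 4:00 = 21:26 on May 1.
+6 hours 27 minutes → arrive 03:53 UTC on May 2.
Flight 2 in UTC: 09:03 − 6:30 = 02:33 on May 1.
+9 hours and 17 minutes → arrive 11:50 UTC on May 1.
Flight 2 lands earlier by 16 hours 3 minutes.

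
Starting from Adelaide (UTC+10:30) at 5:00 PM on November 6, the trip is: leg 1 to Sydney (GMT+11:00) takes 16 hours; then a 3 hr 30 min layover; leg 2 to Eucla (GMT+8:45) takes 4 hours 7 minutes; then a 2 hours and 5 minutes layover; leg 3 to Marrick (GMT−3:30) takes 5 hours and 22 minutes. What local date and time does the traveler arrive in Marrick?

Convert departure to UTC: 5:00 PM − 10:30 = 6:30 AM UTC on Nov 6.
Add 16 hours leg 1 → 10:30 PM UTC.
Add 3 hours and 30 minutes layover in Sydney → 2:00 AM UTC (Nov 7).
Add 4 hours and 7 minutes leg 2 → 6:07 AM UTC.
Add 2 hours and 5 minutes layover in Eucla → 8:12 AM UTC.
Add 5 hours 22 minutes leg 3 → 1:34 PM UTC.
Marrick is UTC−3:30, so local arrival = 1:34 PM − 3:30 = 10:04 AM on Nov 7.

10:04 AM on November 7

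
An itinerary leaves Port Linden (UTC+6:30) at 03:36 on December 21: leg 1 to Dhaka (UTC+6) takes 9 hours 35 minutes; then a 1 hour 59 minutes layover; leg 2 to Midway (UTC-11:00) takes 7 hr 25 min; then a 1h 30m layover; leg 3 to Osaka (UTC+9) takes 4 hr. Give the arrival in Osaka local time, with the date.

Convert departure to UTC: 03:36 − 6:30 = 21:06 UTC on Dec 20.
Add 9 hours 35 minutes leg 1 → 06:41 UTC (Dec 21).
Add 1 hour and 59 minutes layover in Dhaka → 08:40 UTC.
Add 7 hours and 25 minutes leg 2 → 16:05 UTC.
Add 1 hour and 30 minutes layover in Midway → 17:35 UTC.
Add 4 hours leg 3 → 21:35 UTC.
Osaka is UTC+9:00, so local arrival = 21:35 + 9:00 = 06:35 on Dec 22.

06:35 on December 22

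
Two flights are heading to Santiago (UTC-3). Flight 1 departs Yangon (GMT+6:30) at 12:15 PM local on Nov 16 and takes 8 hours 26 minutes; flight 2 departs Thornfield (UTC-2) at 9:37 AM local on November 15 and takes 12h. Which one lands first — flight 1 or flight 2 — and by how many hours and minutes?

Flight 1 in UTC: 12:15 PM − 6:30 = 5:45 AM on Nov 16.
+8 hours 26 minutes → arrive 2:11 PM UTC on Nov 16.
Flight 2 in UTC: 9:37 AM + 2:00 = 11:37 AM on Nov 15.
+12 hours → arrive 11:37 PM UTC on Nov 15.
Flight 2 lands earlier by 14 hours 34 minutes.

the second, by 14 hours 34 minutes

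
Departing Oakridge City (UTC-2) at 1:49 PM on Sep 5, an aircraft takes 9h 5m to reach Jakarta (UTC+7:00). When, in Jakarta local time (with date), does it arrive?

Jakarta is 9:00 ahead of Oakridge City.
After 9 hours 5 minutes it is 10:54 PM in Oakridge City.
Shift by the zone difference: 10:54 PM + 9:00 = 7:54 AM on Sep 6 in Jakarta.

7:54 AM on Sep 6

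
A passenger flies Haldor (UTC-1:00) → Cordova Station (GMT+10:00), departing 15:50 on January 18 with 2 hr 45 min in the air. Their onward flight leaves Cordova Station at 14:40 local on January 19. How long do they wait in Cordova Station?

9 hours 5 minutes

Convert departure to UTC: 15:50 + 1:00 = 16:50 UTC on Jan 18.
Add 2 hours and 45 minutes flight time → 19:35 UTC.
Cordova Station is UTC+10:00, so local arrival = 19:35 + 10:00 = 05:35 on Jan 19.
Layover = 14:40 − 05:35 = 9 hours 5 minutes.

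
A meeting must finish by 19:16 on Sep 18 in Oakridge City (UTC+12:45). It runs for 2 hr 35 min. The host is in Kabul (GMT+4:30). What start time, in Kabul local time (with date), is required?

Target end time in UTC: 19:16 − 12:45 = 06:31 on Sep 18.
Subtract 2 hours 35 minutes → start 03:56 UTC on Sep 18.
Kabul is UTC+4:30: 03:56 + 4:30 = 08:26 on Sep 18.

08:26 on September 18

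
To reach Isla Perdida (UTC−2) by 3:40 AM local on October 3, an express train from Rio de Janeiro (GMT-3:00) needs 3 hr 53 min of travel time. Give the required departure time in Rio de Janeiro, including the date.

Target arrival in UTC: 3:40 AM + 2:00 = 5:40 AM on Oct 3.
Subtract 3 hours 53 minutes → departure 1:47 AM UTC on Oct 3.
Rio de Janeiro is UTC−3:00: 1:47 AM − 3:00 = 10:47 PM on Oct 2.

10:47 PM on October 2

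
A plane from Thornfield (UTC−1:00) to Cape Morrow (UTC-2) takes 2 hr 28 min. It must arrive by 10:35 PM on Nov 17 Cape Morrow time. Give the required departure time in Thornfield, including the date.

9:07 PM on November 17

Target arrival in UTC: 10:35 PM + 2:00 = 12:35 AM on Nov 18.
Subtract 2 hours 28 minutes → departure 10:07 PM UTC on Nov 17.
Thornfield is UTC−1:00: 10:07 PM − 1:00 = 9:07 PM on Nov 17.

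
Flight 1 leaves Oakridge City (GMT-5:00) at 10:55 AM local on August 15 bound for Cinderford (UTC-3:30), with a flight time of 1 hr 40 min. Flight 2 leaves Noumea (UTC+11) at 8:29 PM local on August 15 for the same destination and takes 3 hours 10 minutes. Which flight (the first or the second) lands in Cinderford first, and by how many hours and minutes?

the second, by 4 hours 56 minutes

Flight 1 in UTC: 10:55 AM + 5:00 = 3:55 PM on Aug 15.
+1 hour and 40 minutes → arrive 5:35 PM UTC on Aug 15.
Flight 2 in UTC: 8:29 PM − 11:00 = 9:29 AM on Aug 15.
+3 hours 10 minutes → arrive 12:39 PM UTC on Aug 15.
Flight 2 lands earlier by 4 hours 56 minutes.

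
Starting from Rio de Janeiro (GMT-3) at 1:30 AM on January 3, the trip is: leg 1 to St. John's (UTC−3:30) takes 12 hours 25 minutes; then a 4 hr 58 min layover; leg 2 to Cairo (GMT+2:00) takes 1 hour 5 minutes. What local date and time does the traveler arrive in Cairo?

12:58 AM on Jan 4

Convert departure to UTC: 1:30 AM + 3:00 = 4:30 AM UTC on Jan 3.
Add 12 hours and 25 minutes leg 1 → 4:55 PM UTC.
Add 4 hours and 58 minutes layover in St. John's → 9:53 PM UTC.
Add 1 hour 5 minutes leg 2 → 10:58 PM UTC.
Cairo is UTC+2:00, so local arrival = 10:58 PM + 2:00 = 12:58 AM on Jan 4.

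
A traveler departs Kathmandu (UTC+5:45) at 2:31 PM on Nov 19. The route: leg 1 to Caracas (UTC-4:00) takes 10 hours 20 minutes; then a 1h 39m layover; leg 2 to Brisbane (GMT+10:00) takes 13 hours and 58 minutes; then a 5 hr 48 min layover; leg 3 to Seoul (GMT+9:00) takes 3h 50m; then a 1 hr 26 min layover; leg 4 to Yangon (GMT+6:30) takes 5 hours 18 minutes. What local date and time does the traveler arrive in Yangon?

Convert departure to UTC: 2:31 PM − 5:45 = 8:46 AM UTC on Nov 19.
Add 10 hours and 20 minutes leg 1 → 7:06 PM UTC.
Add 1 hour 39 minutes layover in Caracas → 8:45 PM UTC.
Add 13 hours and 58 minutes leg 2 → 10:43 AM UTC (Nov 20).
Add 5 hours and 48 minutes layover in Brisbane → 4:31 PM UTC.
Add 3 hours and 50 minutes leg 3 → 8:21 PM UTC.
Add 1 hour and 26 minutes layover in Seoul → 9:47 PM UTC.
Add 5 hours 18 minutes leg 4 → 3:05 AM UTC (Nov 21).
Yangon is UTC+6:30, so local arrival = 3:05 AM + 6:30 = 9:35 AM on Nov 21.

9:35 AM on November 21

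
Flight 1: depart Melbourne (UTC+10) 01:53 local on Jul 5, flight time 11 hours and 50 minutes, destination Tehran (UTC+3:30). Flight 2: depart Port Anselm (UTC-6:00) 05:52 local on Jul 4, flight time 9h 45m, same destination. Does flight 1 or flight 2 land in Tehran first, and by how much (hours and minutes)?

Flight 1 in UTC: 01:53 − 10:00 = 15:53 on Jul 4.
+11 hours and 50 minutes → arrive 03:43 UTC on Jul 5.
Flight 2 in UTC: 05:52 + 6:00 = 11:52 on Jul 4.
+9 hours and 45 minutes → arrive 21:37 UTC on Jul 4.
Flight 2 lands earlier by 6 hours 6 minutes.

the second, by 6 hours 6 minutes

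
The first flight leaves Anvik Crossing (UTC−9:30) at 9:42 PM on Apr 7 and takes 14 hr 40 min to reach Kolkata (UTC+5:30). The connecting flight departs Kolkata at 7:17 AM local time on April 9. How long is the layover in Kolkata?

3 hours 55 minutes

Convert departure to UTC: 9:42 PM + 9:30 = 7:12 AM UTC on Apr 8.
Add 14 hours and 40 minutes flight time → 9:52 PM UTC.
Kolkata is UTC+5:30, so local arrival = 9:52 PM + 5:30 = 3:22 AM on Apr 9.
Layover = 7:17 AM − 3:22 AM = 3 hours 55 minutes.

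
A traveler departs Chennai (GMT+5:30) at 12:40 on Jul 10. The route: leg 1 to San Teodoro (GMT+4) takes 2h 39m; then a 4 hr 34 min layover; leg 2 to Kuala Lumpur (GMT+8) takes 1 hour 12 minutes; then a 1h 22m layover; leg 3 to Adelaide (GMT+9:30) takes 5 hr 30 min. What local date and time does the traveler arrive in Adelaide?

Convert departure to UTC: 12:40 − 5:30 = 07:10 UTC on Jul 10.
Add 2 hours 39 minutes leg 1 → 09:49 UTC.
Add 4 hours 34 minutes layover in San Teodoro → 14:23 UTC.
Add 1 hour and 12 minutes leg 2 → 15:35 UTC.
Add 1 hour and 22 minutes layover in Kuala Lumpur → 16:57 UTC.
Add 5 hours and 30 minutes leg 3 → 22:27 UTC.
Adelaide is UTC+9:30, so local arrival = 22:27 + 9:30 = 07:57 on Jul 11.

07:57 on Jul 11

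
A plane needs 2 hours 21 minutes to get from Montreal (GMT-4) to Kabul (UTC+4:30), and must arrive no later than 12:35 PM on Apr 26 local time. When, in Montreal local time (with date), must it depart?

Target arrival in UTC: 12:35 PM − 4:30 = 8:05 AM on Apr 26.
Subtract 2 hours and 21 minutes → departure 5:44 AM UTC on Apr 26.
Montreal is UTC−4:00: 5:44 AM − 4:00 = 1:44 AM on Apr 26.

1:44 AM on April 26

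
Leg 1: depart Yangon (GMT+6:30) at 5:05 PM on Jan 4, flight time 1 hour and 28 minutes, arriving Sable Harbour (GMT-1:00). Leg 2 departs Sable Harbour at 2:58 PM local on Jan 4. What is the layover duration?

3 hours 55 minutes

Convert departure to UTC: 5:05 PM − 6:30 = 10:35 AM UTC on Jan 4.
Add 1 hour and 28 minutes flight time → 12:03 PM UTC.
Sable Harbour is UTC−1:00, so local arrival = 12:03 PM − 1:00 = 11:03 AM on Jan 4.
Layover = 2:58 PM − 11:03 AM = 3 hours 55 minutes.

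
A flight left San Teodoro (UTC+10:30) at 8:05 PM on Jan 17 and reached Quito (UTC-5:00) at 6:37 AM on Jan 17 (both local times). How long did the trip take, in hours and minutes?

2 hours 2 minutes

Departure in UTC: 8:05 PM − 10:30 = 9:35 AM on Jan 17.
Arrival in UTC: 6:37 AM + 5:00 = 11:37 AM on Jan 17.
Elapsed = 11:37 AM − 9:35 AM = 2 hours 2 minutes.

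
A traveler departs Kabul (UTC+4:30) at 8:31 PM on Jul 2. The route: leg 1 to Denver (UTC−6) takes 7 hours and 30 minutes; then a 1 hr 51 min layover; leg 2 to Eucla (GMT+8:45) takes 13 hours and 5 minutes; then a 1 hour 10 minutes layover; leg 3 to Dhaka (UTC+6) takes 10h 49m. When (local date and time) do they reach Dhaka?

Convert departure to UTC: 8:31 PM − 4:30 = 4:01 PM UTC on Jul 2.
Add 7 hours and 30 minutes leg 1 → 11:31 PM UTC.
Add 1 hour and 51 minutes layover in Denver → 1:22 AM UTC (Jul 3).
Add 13 hours 5 minutes leg 2 → 2:27 PM UTC.
Add 1 hour and 10 minutes layover in Eucla → 3:37 PM UTC.
Add 10 hours and 49 minutes leg 3 → 2:26 AM UTC (Jul 4).
Dhaka is UTC+6:00, so local arrival = 2:26 AM + 6:00 = 8:26 AM on Jul 4.

8:26 AM on July 4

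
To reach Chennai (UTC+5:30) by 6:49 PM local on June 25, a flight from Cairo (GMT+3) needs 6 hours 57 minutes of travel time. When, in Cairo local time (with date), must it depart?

Target arrival in UTC: 6:49 PM − 5:30 = 1:19 PM on Jun 25.
Subtract 6 hours and 57 minutes → departure 6:22 AM UTC on Jun 25.
Cairo is UTC+3:00: 6:22 AM + 3:00 = 9:22 AM on Jun 25.

9:22 AM on June 25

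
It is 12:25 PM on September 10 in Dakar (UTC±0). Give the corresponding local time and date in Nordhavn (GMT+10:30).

10:55 PM on September 10

Dakar is UTC+0 so that is 12:25 PM UTC.
Nordhavn is UTC+10:30: 12:25 PM + 10:30 = 10:55 PM on Sep 10.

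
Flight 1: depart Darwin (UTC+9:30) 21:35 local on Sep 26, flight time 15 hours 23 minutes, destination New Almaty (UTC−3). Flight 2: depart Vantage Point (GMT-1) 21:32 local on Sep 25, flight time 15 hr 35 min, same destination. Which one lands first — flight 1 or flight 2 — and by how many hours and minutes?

the second, by 13 hours 21 minutes

Flight 1 in UTC: 21:35 − 9:30 = 12:05 on Sep 26.
+15 hours 23 minutes → arrive 03:28 UTC on Sep 27.
Flight 2 in UTC: 21:32 + 1:00 = 22:32 on Sep 25.
+15 hours and 35 minutes → arrive 14:07 UTC on Sep 26.
Flight 2 lands earlier by 13 hours 21 minutes.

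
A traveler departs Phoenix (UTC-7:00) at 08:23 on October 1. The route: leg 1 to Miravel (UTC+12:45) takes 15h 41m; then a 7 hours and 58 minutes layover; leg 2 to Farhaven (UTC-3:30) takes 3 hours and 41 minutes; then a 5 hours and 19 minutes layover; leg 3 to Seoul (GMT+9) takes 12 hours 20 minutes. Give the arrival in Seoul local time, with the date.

Convert departure to UTC: 08:23 + 7:00 = 15:23 UTC on Oct 1.
Add 15 hours and 41 minutes leg 1 → 07:04 UTC (Oct 2).
Add 7 hours 58 minutes layover in Miravel → 15:02 UTC.
Add 3 hours 41 minutes leg 2 → 18:43 UTC.
Add 5 hours 19 minutes layover in Farhaven → 00:02 UTC (Oct 3).
Add 12 hours 20 minutes leg 3 → 12:22 UTC.
Seoul is UTC+9:00, so local arrival = 12:22 + 9:00 = 21:22 on Oct 3.

21:22 on Oct 3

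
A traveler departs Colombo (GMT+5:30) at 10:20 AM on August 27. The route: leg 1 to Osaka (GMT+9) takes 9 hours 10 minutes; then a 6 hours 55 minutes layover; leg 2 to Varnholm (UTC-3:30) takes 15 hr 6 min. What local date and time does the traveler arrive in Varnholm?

8:31 AM on August 28

Convert departure to UTC: 10:20 AM − 5:30 = 4:50 AM UTC on Aug 27.
Add 9 hours 10 minutes leg 1 → 2:00 PM UTC.
Add 6 hours 55 minutes layover in Osaka → 8:55 PM UTC.
Add 15 hours 6 minutes leg 2 → 12:01 PM UTC (Aug 28).
Varnholm is UTC−3:30, so local arrival = 12:01 PM − 3:30 = 8:31 AM on Aug 28.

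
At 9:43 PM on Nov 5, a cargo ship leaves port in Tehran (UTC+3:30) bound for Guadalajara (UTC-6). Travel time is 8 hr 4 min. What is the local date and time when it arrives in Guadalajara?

8:17 PM on Nov 5

Convert departure to UTC: 9:43 PM − 3:30 = 6:13 PM UTC on Nov 5.
Add 8 hours and 4 minutes travel time → 2:17 AM UTC (Nov 6).
Guadalajara is UTC−6:00, so local arrival = 2:17 AM − 6:00 = 8:17 PM on Nov 5.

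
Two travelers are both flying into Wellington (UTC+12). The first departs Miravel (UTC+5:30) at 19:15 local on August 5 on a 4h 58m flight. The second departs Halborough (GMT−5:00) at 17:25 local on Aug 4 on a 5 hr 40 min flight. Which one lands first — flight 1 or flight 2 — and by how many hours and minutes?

Flight 1 in UTC: 19:15 − 5:30 = 13:45 on Aug 5.
+4 hours and 58 minutes → arrive 18:43 UTC on Aug 5.
Flight 2 in UTC: 17:25 + 5:00 = 22:25 on Aug 4.
+5 hours and 40 minutes → arrive 04:05 UTC on Aug 5.
Flight 2 lands earlier by 14 hours 38 minutes.

the second, by 14 hours 38 minutes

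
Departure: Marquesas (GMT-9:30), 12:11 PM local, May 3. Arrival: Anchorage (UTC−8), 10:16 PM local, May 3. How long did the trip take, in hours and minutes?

8 hours 35 minutes

Anchorage is 1:30 ahead of Marquesas.
Clock-face elapsed time (ignoring zones) is 10 hours 5 minutes.
Actual elapsed = 10 hours 5 minutes − 1:30 = 8 hours 35 minutes.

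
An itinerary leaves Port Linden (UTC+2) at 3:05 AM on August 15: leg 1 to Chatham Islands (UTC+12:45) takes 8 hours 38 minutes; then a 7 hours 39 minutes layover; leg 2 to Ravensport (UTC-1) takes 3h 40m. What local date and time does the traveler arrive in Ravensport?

Convert departure to UTC: 3:05 AM − 2:00 = 1:05 AM UTC on Aug 15.
Add 8 hours and 38 minutes leg 1 → 9:43 AM UTC.
Add 7 hours and 39 minutes layover in Chatham Islands → 5:22 PM UTC.
Add 3 hours 40 minutes leg 2 → 9:02 PM UTC.
Ravensport is UTC−1:00, so local arrival = 9:02 PM − 1:00 = 8:02 PM on Aug 15.

8:02 PM on August 15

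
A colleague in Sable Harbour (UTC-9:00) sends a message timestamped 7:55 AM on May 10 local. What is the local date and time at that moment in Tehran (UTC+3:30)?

8:25 PM on May 10

In UTC: 7:55 AM + 9:00 = 4:55 PM on May 10.
Tehran is UTC+3:30: 4:55 PM + 3:30 = 8:25 PM on May 10.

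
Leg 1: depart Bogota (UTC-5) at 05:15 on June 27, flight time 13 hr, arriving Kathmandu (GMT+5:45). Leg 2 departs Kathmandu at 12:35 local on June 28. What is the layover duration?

7 hours 35 minutes

Convert departure to UTC: 05:15 + 5:00 = 10:15 UTC on Jun 27.
Add 13 hours flight time → 23:15 UTC.
Kathmandu is UTC+5:45, so local arrival = 23:15 + 5:45 = 05:00 on Jun 28.
Layover = 12:35 − 05:00 = 7 hours 35 minutes.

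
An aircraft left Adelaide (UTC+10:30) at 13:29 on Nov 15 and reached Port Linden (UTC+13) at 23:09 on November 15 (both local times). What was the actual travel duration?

7 hours 10 minutes

Departure in UTC: 13:29 − 10:30 = 02:59 on Nov 15.
Arrival in UTC: 23:09 − 13:00 = 10:09 on Nov 15.
Elapsed = 10:09 − 02:59 = 7 hours 10 minutes.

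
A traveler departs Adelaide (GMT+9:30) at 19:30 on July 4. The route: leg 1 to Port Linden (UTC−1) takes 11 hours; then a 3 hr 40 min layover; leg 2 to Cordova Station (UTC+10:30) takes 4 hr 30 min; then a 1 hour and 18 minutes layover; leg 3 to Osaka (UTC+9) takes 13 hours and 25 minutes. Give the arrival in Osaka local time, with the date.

04:53 on Jul 6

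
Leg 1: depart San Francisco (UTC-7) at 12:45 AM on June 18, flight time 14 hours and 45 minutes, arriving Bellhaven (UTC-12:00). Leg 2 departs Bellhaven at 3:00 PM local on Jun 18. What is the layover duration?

Convert departure to UTC: 12:45 AM + 7:00 = 7:45 AM UTC on Jun 18.
Add 14 hours and 45 minutes flight time → 10:30 PM UTC.
Bellhaven is UTC−12:00, so local arrival = 10:30 PM − 12:00 = 10:30 AM on Jun 18.
Layover = 3:00 PM − 10:30 AM = 4 hours 30 minutes.

4 hours 30 minutes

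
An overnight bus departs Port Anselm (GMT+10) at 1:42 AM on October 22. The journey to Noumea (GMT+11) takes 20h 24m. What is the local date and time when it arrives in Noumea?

Convert departure to UTC: 1:42 AM − 10:00 = 3:42 PM UTC on Oct 21.
Add 20 hours and 24 minutes travel time → 12:06 PM UTC (Oct 22).
Noumea is UTC+11:00, so local arrival = 12:06 PM + 11:00 = 11:06 PM on Oct 22.

11:06 PM on October 22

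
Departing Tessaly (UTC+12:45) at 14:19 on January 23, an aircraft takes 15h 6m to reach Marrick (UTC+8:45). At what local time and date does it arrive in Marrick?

Convert departure to UTC: 14:19 − 12:45 = 01:34 UTC on Jan 23.
Add 15 hours 6 minutes travel time → 16:40 UTC.
Marrick is UTC+8:45, so local arrival = 16:40 + 8:45 = 01:25 on Jan 24.

01:25 on January 24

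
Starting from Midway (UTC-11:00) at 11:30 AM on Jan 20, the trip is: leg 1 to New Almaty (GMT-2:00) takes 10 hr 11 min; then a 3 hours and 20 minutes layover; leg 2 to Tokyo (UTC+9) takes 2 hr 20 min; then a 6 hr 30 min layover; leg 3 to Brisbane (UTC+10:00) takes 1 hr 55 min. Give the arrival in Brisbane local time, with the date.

Convert departure to UTC: 11:30 AM + 11:00 = 10:30 PM UTC on Jan 20.
Add 10 hours 11 minutes leg 1 → 8:41 AM UTC (Jan 21).
Add 3 hours and 20 minutes layover in New Almaty → 12:01 PM UTC.
Add 2 hours and 20 minutes leg 2 → 2:21 PM UTC.
Add 6 hours and 30 minutes layover in Tokyo → 8:51 PM UTC.
Add 1 hour and 55 minutes leg 3 → 10:46 PM UTC.
Brisbane is UTC+10:00, so local arrival = 10:46 PM + 10:00 = 8:46 AM on Jan 22.

8:46 AM on Jan 22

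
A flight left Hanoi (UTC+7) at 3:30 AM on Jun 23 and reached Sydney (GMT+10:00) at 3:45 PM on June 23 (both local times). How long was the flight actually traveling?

9 hours 15 minutes

Sydney is 3:00 ahead of Hanoi.
Clock-face elapsed time (ignoring zones) is 12 hours 15 minutes.
Actual elapsed = 12 hours 15 minutes − 3:00 = 9 hours 15 minutes.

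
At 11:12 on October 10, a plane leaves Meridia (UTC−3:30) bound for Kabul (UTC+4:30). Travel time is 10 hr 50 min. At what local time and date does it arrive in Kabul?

06:02 on October 11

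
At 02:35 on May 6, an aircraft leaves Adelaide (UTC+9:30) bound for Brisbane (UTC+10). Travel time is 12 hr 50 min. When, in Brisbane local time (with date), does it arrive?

Convert departure to UTC: 02:35 − 9:30 = 17:05 UTC on May 5.
Add 12 hours and 50 minutes travel time → 05:55 UTC (May 6).
Brisbane is UTC+10:00, so local arrival = 05:55 + 10:00 = 15:55 on May 6.

15:55 on May 6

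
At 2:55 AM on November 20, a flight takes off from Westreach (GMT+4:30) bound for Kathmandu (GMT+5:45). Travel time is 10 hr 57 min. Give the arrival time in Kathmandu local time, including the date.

Convert departure to UTC: 2:55 AM − 4:30 = 10:25 PM UTC on Nov 19.
Add 10 hours 57 minutes travel time → 9:22 AM UTC (Nov 20).
Kathmandu is UTC+5:45, so local arrival = 9:22 AM + 5:45 = 3:07 PM on Nov 20.

3:07 PM on Nov 20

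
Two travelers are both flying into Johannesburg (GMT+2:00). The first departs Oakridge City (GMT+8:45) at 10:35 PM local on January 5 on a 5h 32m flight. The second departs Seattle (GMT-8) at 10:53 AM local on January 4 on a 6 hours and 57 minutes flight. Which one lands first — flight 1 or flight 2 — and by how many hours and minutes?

Flight 1 in UTC: 10:35 PM − 8:45 = 1:50 PM on Jan 5.
+5 hours 32 minutes → arrive 7:22 PM UTC on Jan 5.
Flight 2 in UTC: 10:53 AM + 8:00 = 6:53 PM on Jan 4.
+6 hours and 57 minutes → arrive 1:50 AM UTC on Jan 5.
Flight 2 lands earlier by 17 hours 32 minutes.

the second, by 17 hours 32 minutes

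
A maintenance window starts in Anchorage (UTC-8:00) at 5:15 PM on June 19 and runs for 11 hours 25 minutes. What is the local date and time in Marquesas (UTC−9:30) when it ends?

Convert start to UTC: 5:15 PM + 8:00 = 1:15 AM UTC on Jun 20.
Add 11 hours and 25 minutes duration → 12:40 PM UTC.
Marquesas is UTC−9:30, so local end time = 12:40 PM − 9:30 = 3:10 AM on Jun 20.

3:10 AM on Jun 20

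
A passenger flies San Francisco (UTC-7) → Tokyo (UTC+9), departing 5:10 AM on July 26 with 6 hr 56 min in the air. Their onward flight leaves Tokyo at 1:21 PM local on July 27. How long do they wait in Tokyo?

9 hours 15 minutes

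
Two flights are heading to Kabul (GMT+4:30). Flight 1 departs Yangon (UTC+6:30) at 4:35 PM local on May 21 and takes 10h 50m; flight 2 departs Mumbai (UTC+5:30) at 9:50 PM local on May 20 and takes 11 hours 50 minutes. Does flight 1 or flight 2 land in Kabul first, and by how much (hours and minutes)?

Flight 1 in UTC: 4:35 PM − 6:30 = 10:05 AM on May 21.
+10 hours 50 minutes → arrive 8:55 PM UTC on May 21.
Flight 2 in UTC: 9:50 PM − 5:30 = 4:20 PM on May 20.
+11 hours 50 minutes → arrive 4:10 AM UTC on May 21.
Flight 2 lands earlier by 16 hours 45 minutes.

the second, by 16 hours 45 minutes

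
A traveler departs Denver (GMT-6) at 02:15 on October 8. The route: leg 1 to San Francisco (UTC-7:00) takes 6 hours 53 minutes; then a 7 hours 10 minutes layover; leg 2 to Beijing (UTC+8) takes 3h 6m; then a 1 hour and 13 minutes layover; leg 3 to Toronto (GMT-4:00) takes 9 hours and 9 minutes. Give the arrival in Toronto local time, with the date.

07:46 on October 9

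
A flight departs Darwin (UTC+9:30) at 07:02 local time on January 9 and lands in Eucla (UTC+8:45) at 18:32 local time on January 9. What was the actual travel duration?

12 hours 15 minutes

Departure in UTC: 07:02 − 9:30 = 21:32 on Jan 8.
Arrival in UTC: 18:32 − 8:45 = 09:47 on Jan 9.
Elapsed = 09:47 − 21:32 (+1 day) = 12 hours 15 minutes.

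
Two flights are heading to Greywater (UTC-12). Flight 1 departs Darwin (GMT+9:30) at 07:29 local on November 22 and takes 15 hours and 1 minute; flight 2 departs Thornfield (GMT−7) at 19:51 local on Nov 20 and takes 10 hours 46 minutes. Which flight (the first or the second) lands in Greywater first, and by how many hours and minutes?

Flight 1 in UTC: 07:29 − 9:30 = 21:59 on Nov 21.
+15 hours and 1 minute → arrive 13:00 UTC on Nov 22.
Flight 2 in UTC: 19:51 + 7:00 = 02:51 on Nov 21.
+10 hours and 46 minutes → arrive 13:37 UTC on Nov 21.
Flight 2 lands earlier by 23 hours 23 minutes.

the second, by 23 hours 23 minutes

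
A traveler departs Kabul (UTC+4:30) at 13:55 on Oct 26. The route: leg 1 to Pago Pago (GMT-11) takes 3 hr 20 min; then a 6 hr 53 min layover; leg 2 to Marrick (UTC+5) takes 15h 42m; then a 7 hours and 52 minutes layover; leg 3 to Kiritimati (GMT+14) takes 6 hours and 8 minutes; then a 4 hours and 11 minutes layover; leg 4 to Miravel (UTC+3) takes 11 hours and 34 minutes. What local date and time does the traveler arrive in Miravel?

20:05 on October 28

Convert departure to UTC: 13:55 − 4:30 = 09:25 UTC on Oct 26.
Add 3 hours and 20 minutes leg 1 → 12:45 UTC.
Add 6 hours and 53 minutes layover in Pago Pago → 19:38 UTC.
Add 15 hours 42 minutes leg 2 → 11:20 UTC (Oct 27).
Add 7 hours and 52 minutes layover in Marrick → 19:12 UTC.
Add 6 hours 8 minutes leg 3 → 01:20 UTC (Oct 28).
Add 4 hours and 11 minutes layover in Kiritimati → 05:31 UTC.
Add 11 hours 34 minutes leg 4 → 17:05 UTC.
Miravel is UTC+3:00, so local arrival = 17:05 + 3:00 = 20:05 on Oct 28.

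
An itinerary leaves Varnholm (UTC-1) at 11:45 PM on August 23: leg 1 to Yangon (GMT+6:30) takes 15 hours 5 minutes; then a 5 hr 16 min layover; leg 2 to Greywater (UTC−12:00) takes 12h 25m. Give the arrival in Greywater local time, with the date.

Convert departure to UTC: 11:45 PM + 1:00 = 12:45 AM UTC on Aug 24.
Add 15 hours and 5 minutes leg 1 → 3:50 PM UTC.
Add 5 hours 16 minutes layover in Yangon → 9:06 PM UTC.
Add 12 hours and 25 minutes leg 2 → 9:31 AM UTC (Aug 25).
Greywater is UTC−12:00, so local arrival = 9:31 AM − 12:00 = 9:31 PM on Aug 24.

9:31 PM on Aug 24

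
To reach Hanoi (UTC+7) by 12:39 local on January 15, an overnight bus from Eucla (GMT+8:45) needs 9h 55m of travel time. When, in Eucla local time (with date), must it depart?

Target arrival in UTC: 12:39 − 7:00 = 05:39 on Jan 15.
Subtract 9 hours 55 minutes → departure 19:44 UTC on Jan 14.
Eucla is UTC+8:45: 19:44 + 8:45 = 04:29 on Jan 15.

04:29 on January 15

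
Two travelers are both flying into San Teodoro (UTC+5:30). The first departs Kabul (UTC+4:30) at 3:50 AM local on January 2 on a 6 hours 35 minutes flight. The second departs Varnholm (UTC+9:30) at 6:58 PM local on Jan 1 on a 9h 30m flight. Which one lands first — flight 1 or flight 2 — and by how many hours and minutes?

the second, by 10 hours 57 minutes

Flight 1 in UTC: 3:50 AM − 4:30 = 11:20 PM on Jan 1.
+6 hours and 35 minutes → arrive 5:55 AM UTC on Jan 2.
Flight 2 in UTC: 6:58 PM − 9:30 = 9:28 AM on Jan 1.
+9 hours 30 minutes → arrive 6:58 PM UTC on Jan 1.
Flight 2 lands earlier by 10 hours 57 minutes.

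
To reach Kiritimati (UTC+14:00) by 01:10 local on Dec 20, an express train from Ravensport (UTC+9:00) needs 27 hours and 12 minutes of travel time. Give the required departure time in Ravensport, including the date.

16:58 on Dec 18

Target arrival in UTC: 01:10 − 14:00 = 11:10 on Dec 19.
Subtract 27 hours and 12 minutes → departure 07:58 UTC on Dec 18.
Ravensport is UTC+9:00: 07:58 + 9:00 = 16:58 on Dec 18.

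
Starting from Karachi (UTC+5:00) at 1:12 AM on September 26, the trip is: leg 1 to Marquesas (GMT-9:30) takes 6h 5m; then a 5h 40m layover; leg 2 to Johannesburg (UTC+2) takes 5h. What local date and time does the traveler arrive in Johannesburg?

2:57 PM on September 26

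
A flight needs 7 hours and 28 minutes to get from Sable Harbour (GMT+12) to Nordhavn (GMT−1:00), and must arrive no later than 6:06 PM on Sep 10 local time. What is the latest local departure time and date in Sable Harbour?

11:38 PM on September 10

Target arrival in UTC: 6:06 PM + 1:00 = 7:06 PM on Sep 10.
Subtract 7 hours 28 minutes → departure 11:38 AM UTC on Sep 10.
Sable Harbour is UTC+12:00: 11:38 AM + 12:00 = 11:38 PM on Sep 10.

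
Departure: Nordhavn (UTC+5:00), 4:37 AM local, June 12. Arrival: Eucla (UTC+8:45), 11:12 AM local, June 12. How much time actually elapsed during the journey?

2 hours 50 minutes

Eucla is 3:45 ahead of Nordhavn.
Clock-face elapsed time (ignoring zones) is 6 hours 35 minutes.
Actual elapsed = 6 hours 35 minutes − 3:45 = 2 hours 50 minutes.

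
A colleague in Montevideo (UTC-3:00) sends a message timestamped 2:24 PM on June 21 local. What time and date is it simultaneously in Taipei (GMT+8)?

1:24 AM on Jun 22

In UTC: 2:24 PM + 3:00 = 5:24 PM on Jun 21.
Taipei is UTC+8:00: 5:24 PM + 8:00 = 1:24 AM on Jun 22.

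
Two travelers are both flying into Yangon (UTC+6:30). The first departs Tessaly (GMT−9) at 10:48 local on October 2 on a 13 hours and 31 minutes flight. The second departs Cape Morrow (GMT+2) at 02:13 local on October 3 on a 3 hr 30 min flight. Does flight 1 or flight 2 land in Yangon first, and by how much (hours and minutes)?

Flight 1 in UTC: 10:48 + 9:00 = 19:48 on Oct 2.
+13 hours 31 minutes → arrive 09:19 UTC on Oct 3.
Flight 2 in UTC: 02:13 − 2:00 = 00:13 on Oct 3.
+3 hours and 30 minutes → arrive 03:43 UTC on Oct 3.
Flight 2 lands earlier by 5 hours 36 minutes.

the second, by 5 hours 36 minutes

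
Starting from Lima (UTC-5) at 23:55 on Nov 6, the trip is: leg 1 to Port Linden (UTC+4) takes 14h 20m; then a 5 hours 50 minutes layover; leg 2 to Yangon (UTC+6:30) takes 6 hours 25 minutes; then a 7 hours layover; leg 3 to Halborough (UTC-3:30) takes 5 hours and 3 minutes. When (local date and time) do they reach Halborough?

16:03 on Nov 8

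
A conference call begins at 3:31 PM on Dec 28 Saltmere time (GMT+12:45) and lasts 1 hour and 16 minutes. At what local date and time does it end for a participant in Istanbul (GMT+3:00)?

7:02 AM on Dec 28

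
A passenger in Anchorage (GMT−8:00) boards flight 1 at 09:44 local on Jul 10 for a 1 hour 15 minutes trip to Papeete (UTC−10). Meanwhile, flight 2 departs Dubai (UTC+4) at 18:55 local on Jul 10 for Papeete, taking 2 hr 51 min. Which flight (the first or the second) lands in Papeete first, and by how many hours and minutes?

the second, by 1 hour 13 minutes

Flight 1 in UTC: 09:44 + 8:00 = 17:44 on Jul 10.
+1 hour 15 minutes → arrive 18:59 UTC on Jul 10.
Flight 2 in UTC: 18:55 − 4:00 = 14:55 on Jul 10.
+2 hours and 51 minutes → arrive 17:46 UTC on Jul 10.
Flight 2 lands earlier by 1 hour 13 minutes.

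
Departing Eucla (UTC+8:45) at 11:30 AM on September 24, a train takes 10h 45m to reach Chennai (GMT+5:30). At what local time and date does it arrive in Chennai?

Convert departure to UTC: 11:30 AM − 8:45 = 2:45 AM UTC on Sep 24.
Add 10 hours and 45 minutes travel time → 1:30 PM UTC.
Chennai is UTC+5:30, so local arrival = 1:30 PM + 5:30 = 7:00 PM on Sep 24.

7:00 PM on September 24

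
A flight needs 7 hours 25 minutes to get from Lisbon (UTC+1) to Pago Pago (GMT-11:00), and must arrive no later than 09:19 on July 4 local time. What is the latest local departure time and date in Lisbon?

Target arrival in UTC: 09:19 + 11:00 = 20:19 on Jul 4.
Subtract 7 hours 25 minutes → departure 12:54 UTC on Jul 4.
Lisbon is UTC+1:00: 12:54 + 1:00 = 13:54 on Jul 4.

13:54 on July 4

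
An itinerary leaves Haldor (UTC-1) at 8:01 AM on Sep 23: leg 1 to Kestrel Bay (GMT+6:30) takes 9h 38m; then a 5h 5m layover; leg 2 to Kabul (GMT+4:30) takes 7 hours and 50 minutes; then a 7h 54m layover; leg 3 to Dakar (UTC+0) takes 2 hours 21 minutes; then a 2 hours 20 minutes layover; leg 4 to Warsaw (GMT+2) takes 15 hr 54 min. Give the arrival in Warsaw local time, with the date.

2:03 PM on September 25

Convert departure to UTC: 8:01 AM + 1:00 = 9:01 AM UTC on Sep 23.
Add 9 hours 38 minutes leg 1 → 6:39 PM UTC.
Add 5 hours and 5 minutes layover in Kestrel Bay → 11:44 PM UTC.
Add 7 hours 50 minutes leg 2 → 7:34 AM UTC (Sep 24).
Add 7 hours 54 minutes layover in Kabul → 3:28 PM UTC.
Add 2 hours and 21 minutes leg 3 → 5:49 PM UTC.
Add 2 hours 20 minutes layover in Dakar → 8:09 PM UTC.
Add 15 hours and 54 minutes leg 4 → 12:03 PM UTC (Sep 25).
Warsaw is UTC+2:00, so local arrival = 12:03 PM + 2:00 = 2:03 PM on Sep 25.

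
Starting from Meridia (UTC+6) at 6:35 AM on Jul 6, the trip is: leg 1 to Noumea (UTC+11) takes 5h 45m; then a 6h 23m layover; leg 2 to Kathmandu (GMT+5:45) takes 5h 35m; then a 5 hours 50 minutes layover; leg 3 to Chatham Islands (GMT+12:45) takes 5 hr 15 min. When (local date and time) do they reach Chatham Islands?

6:08 PM on July 7

Convert departure to UTC: 6:35 AM − 6:00 = 12:35 AM UTC on Jul 6.
Add 5 hours 45 minutes leg 1 → 6:20 AM UTC.
Add 6 hours 23 minutes layover in Noumea → 12:43 PM UTC.
Add 5 hours and 35 minutes leg 2 → 6:18 PM UTC.
Add 5 hours and 50 minutes layover in Kathmandu → 12:08 AM UTC (Jul 7).
Add 5 hours and 15 minutes leg 3 → 5:23 AM UTC.
Chatham Islands is UTC+12:45, so local arrival = 5:23 AM + 12:45 = 6:08 PM on Jul 7.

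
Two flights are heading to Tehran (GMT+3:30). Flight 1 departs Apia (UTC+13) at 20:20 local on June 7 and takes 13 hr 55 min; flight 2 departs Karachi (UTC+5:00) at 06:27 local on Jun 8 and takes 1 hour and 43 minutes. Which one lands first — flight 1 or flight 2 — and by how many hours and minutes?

the first, by 5 hours 55 minutes

Flight 1 in UTC: 20:20 − 13:00 = 07:20 on Jun 7.
+13 hours and 55 minutes → arrive 21:15 UTC on Jun 7.
Flight 2 in UTC: 06:27 − 5:00 = 01:27 on Jun 8.
+1 hour 43 minutes → arrive 03:10 UTC on Jun 8.
Flight 1 lands earlier by 5 hours 55 minutes.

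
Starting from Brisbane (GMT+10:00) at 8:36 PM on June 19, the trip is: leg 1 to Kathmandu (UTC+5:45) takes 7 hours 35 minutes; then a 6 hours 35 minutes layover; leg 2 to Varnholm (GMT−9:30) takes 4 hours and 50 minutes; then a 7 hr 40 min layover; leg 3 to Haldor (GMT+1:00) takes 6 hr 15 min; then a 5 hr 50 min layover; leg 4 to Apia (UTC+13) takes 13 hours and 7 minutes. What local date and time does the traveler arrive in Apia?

Convert departure to UTC: 8:36 PM − 10:00 = 10:36 AM UTC on Jun 19.
Add 7 hours and 35 minutes leg 1 → 6:11 PM UTC.
Add 6 hours and 35 minutes layover in Kathmandu → 12:46 AM UTC (Jun 20).
Add 4 hours and 50 minutes leg 2 → 5:36 AM UTC.
Add 7 hours 40 minutes layover in Varnholm → 1:16 PM UTC.
Add 6 hours 15 minutes leg 3 → 7:31 PM UTC.
Add 5 hours and 50 minutes layover in Haldor → 1:21 AM UTC (Jun 21).
Add 13 hours and 7 minutes leg 4 → 2:28 PM UTC.
Apia is UTC+13:00, so local arrival = 2:28 PM + 13:00 = 3:28 AM on Jun 22.

3:28 AM on Jun 22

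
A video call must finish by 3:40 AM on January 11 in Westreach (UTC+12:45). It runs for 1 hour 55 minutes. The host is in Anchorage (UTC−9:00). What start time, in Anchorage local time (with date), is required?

4:00 AM on Jan 10

Target end time in UTC: 3:40 AM − 12:45 = 2:55 PM on Jan 10.
Subtract 1 hour and 55 minutes → start 1:00 PM UTC on Jan 10.
Anchorage is UTC−9:00: 1:00 PM − 9:00 = 4:00 AM on Jan 10.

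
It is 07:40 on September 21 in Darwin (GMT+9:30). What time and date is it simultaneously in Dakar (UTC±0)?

In UTC: 07:40 − 9:30 = 22:10 on Sep 20.
Dakar is UTC+0, so it is 22:10 on Sep 20.

22:10 on September 20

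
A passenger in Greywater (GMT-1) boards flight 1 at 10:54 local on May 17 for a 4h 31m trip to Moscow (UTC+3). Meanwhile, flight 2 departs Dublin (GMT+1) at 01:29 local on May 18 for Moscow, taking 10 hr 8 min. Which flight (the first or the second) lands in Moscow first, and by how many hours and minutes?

Flight 1 in UTC: 10:54 + 1:00 = 11:54 on May 17.
+4 hours 31 minutes → arrive 16:25 UTC on May 17.
Flight 2 in UTC: 01:29 − 1:00 = 00:29 on May 18.
+10 hours and 8 minutes → arrive 10:37 UTC on May 18.
Flight 1 lands earlier by 18 hours 12 minutes.

the first, by 18 hours 12 minutes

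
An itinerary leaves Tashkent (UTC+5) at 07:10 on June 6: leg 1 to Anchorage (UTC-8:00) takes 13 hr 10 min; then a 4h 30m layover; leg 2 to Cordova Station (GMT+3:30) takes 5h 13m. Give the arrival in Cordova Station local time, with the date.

Convert departure to UTC: 07:10 − 5:00 = 02:10 UTC on Jun 6.
Add 13 hours 10 minutes leg 1 → 15:20 UTC.
Add 4 hours 30 minutes layover in Anchorage → 19:50 UTC.
Add 5 hours 13 minutes leg 2 → 01:03 UTC (Jun 7).
Cordova Station is UTC+3:30, so local arrival = 01:03 + 3:30 = 04:33 on Jun 7.

04:33 on June 7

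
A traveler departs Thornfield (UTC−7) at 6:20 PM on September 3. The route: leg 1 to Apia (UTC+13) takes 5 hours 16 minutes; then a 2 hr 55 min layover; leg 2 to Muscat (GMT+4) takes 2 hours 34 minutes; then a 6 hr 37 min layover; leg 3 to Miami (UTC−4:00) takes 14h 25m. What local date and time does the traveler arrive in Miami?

Convert departure to UTC: 6:20 PM + 7:00 = 1:20 AM UTC on Sep 4.
Add 5 hours 16 minutes leg 1 → 6:36 AM UTC.
Add 2 hours 55 minutes layover in Apia → 9:31 AM UTC.
Add 2 hours 34 minutes leg 2 → 12:05 PM UTC.
Add 6 hours and 37 minutes layover in Muscat → 6:42 PM UTC.
Add 14 hours and 25 minutes leg 3 → 9:07 AM UTC (Sep 5).
Miami is UTC−4:00, so local arrival = 9:07 AM − 4:00 = 5:07 AM on Sep 5.

5:07 AM on Sep 5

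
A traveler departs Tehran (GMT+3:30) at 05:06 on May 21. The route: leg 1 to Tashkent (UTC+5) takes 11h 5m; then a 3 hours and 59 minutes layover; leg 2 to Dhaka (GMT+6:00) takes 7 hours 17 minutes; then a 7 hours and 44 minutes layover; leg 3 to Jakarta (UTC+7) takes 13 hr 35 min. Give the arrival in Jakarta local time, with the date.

04:16 on May 23

Convert departure to UTC: 05:06 − 3:30 = 01:36 UTC on May 21.
Add 11 hours and 5 minutes leg 1 → 12:41 UTC.
Add 3 hours 59 minutes layover in Tashkent → 16:40 UTC.
Add 7 hours and 17 minutes leg 2 → 23:57 UTC.
Add 7 hours and 44 minutes layover in Dhaka → 07:41 UTC (May 22).
Add 13 hours 35 minutes leg 3 → 21:16 UTC.
Jakarta is UTC+7:00, so local arrival = 21:16 + 7:00 = 04:16 on May 23.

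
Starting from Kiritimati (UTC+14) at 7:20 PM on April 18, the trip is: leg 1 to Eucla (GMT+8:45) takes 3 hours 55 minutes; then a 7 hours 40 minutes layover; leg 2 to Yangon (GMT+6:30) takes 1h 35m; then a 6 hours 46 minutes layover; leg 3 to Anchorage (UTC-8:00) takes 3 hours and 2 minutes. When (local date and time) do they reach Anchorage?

Convert departure to UTC: 7:20 PM − 14:00 = 5:20 AM UTC on Apr 18.
Add 3 hours and 55 minutes leg 1 → 9:15 AM UTC.
Add 7 hours 40 minutes layover in Eucla → 4:55 PM UTC.
Add 1 hour 35 minutes leg 2 → 6:30 PM UTC.
Add 6 hours and 46 minutes layover in Yangon → 1:16 AM UTC (Apr 19).
Add 3 hours 2 minutes leg 3 → 4:18 AM UTC.
Anchorage is UTC−8:00, so local arrival = 4:18 AM − 8:00 = 8:18 PM on Apr 18.

8:18 PM on Apr 18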